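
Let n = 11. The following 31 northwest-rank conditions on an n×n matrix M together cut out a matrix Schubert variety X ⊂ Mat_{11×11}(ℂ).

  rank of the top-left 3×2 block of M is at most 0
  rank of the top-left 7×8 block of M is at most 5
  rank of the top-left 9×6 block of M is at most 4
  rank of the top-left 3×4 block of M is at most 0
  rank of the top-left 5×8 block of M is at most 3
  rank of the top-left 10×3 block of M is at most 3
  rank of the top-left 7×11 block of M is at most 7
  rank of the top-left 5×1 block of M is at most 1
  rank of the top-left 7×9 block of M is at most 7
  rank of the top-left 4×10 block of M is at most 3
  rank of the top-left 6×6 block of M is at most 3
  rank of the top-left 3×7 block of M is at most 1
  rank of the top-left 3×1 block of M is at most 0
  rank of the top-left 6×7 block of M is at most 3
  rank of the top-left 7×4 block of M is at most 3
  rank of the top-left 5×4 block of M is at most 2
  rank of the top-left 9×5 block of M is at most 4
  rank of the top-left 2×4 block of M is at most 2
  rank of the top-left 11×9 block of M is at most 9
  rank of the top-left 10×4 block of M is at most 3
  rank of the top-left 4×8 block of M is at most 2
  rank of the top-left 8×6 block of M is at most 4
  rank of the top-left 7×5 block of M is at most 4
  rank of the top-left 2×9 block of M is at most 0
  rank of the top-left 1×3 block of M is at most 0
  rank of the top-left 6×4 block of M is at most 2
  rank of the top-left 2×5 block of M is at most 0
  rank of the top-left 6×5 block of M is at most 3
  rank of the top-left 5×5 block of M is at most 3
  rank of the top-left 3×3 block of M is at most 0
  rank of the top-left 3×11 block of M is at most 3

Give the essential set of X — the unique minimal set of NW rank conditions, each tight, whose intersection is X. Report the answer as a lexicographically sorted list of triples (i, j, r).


Propagating the 31 rank bounds to every northwest block:

  row 1: 0 0 0 0 0 0 0 0 0 1 1
  row 2: 0 0 0 0 0 0 0 0 0 1 2
  row 3: 0 0 0 0 1 1 1 1 1 2 3
  row 4: 1 1 1 1 2 2 2 2 2 3 4
  row 5: 1 2 2 2 3 3 3 3 3 4 5
  row 6: 1 2 2 2 3 3 3 4 4 5 6
  row 7: 1 2 3 3 4 4 4 5 5 6 7
  row 8: 1 2 3 3 4 4 5 6 6 7 8
  row 9: 1 2 3 3 4 4 5 6 7 8 9
  row 10: 1 2 3 3 4 5 6 7 8 9 10
  row 11: 1 2 3 4 5 6 7 8 9 10 11

hence w(1..11) = (10, 11, 5, 1, 2, 8, 3, 7, 9, 6, 4).

Rothe diagram D(w) (31 cells), 6 SE-corners (essential conditions):

[(2, 9, 0), (3, 4, 0), (6, 4, 2), (6, 7, 3), (9, 6, 4), (10, 4, 3)]


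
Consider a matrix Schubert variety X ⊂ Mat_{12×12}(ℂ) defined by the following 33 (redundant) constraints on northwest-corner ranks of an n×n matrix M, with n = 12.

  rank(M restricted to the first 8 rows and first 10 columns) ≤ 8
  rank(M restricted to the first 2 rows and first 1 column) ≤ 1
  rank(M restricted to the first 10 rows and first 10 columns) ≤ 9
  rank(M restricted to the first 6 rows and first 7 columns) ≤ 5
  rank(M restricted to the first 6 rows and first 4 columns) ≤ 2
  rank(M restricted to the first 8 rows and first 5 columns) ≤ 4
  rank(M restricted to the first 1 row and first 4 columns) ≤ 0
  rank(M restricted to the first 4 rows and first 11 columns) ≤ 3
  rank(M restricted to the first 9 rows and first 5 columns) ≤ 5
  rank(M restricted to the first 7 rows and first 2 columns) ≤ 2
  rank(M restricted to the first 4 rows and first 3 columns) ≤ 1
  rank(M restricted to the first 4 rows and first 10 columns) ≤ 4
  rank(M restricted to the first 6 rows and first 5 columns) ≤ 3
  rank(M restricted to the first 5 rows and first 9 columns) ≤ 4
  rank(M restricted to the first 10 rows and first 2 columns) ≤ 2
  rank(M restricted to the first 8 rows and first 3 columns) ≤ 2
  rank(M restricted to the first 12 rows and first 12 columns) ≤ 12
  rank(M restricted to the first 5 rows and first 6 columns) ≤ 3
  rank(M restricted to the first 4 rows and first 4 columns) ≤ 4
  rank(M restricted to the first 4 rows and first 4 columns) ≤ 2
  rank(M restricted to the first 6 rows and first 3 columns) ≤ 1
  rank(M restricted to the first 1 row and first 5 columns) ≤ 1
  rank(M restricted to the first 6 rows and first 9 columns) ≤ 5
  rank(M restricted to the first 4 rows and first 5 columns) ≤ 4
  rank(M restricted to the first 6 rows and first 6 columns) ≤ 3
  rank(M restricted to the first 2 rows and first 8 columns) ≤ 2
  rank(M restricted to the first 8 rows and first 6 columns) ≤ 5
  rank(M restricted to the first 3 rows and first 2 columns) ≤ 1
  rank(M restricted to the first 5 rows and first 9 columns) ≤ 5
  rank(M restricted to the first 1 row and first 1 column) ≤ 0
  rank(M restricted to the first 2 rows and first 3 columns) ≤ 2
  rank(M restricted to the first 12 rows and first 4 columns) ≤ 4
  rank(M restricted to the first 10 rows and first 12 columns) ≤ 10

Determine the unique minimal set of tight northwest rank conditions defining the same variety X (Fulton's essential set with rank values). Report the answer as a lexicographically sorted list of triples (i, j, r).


Propagating the 33 rank bounds to every northwest block:

  i=1: 0  0  0  0  1  1  1  1  1  1  1  1
  i=2: 1  1  1  1  2  2  2  2  2  2  2  2
  i=3: 1  1  1  2  3  3  3  3  3  3  3  3
  i=4: 1  1  1  2  3  3  3  3  3  3  3  4
  i=5: 1  1  1  2  3  3  4  4  4  4  4  5
  i=6: 1  1  1  2  3  3  4  5  5  5  5  6
  i=7: 1  2  2  3  4  4  5  6  6  6  6  7
  i=8: 1  2  2  3  4  5  6  7  7  7  7  8
  i=9: 1  2  3  4  5  6  7  8  8  8  8  9
  i=10: 1  2  3  4  5  6  7  8  9  9  9  10
  i=11: 1  2  3  4  5  6  7  8  9  10  10  11
  i=12: 1  2  3  4  5  6  7  8  9  10  11  12

second differences of R give the permutation w = (5, 1, 4, 12, 7, 8, 2, 6, 3, 9, 10, 11).

5 SE-corners of the 21-cell Rothe diagram give Ess(w):

[(1, 4, 0), (4, 11, 3), (6, 3, 1), (6, 6, 3), (8, 3, 2)]


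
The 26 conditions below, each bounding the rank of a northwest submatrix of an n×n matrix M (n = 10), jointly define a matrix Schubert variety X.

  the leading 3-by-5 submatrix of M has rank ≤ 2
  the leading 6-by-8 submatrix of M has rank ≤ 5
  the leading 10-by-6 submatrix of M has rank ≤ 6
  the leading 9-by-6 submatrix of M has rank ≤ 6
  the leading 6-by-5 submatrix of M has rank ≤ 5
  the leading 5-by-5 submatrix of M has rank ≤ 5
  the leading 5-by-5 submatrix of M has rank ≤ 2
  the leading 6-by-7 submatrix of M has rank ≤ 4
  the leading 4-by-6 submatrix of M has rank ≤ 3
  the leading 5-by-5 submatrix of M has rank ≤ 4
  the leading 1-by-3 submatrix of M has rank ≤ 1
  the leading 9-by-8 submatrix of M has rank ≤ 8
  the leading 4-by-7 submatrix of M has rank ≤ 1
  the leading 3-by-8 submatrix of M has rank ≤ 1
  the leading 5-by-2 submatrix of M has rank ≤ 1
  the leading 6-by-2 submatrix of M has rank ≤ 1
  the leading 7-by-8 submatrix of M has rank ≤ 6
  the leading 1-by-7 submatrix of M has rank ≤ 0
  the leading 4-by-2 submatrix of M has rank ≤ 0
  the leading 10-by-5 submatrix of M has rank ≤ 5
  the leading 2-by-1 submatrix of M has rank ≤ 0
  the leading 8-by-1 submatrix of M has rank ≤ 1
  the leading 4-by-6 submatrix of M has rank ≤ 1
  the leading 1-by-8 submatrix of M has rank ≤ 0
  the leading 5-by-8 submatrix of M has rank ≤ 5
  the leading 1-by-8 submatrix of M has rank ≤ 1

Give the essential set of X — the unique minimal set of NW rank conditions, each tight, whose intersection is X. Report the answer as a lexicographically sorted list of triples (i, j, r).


Recovering R(i,j) via the rank-extension bound from the 26 conditions:

  R[1]: 0 0 0 0 0 0 0 0 1 1
  R[2]: 0 0 1 1 1 1 1 1 2 2
  R[3]: 0 0 1 1 1 1 1 1 2 3
  R[4]: 0 0 1 1 1 1 1 2 3 4
  R[5]: 1 1 2 2 2 2 2 3 4 5
  R[6]: 1 1 2 3 3 3 3 4 5 6
  R[7]: 1 2 3 4 4 4 4 5 6 7
  R[8]: 1 2 3 4 5 5 5 6 7 8
  R[9]: 1 2 3 4 5 6 6 7 8 9
  R[10]: 1 2 3 4 5 6 7 8 9 10

giving w = (9, 3, 10, 8, 1, 4, 2, 5, 6, 7) via Δ²R.

5 SE-corners of the 24-cell Rothe diagram give Ess(w):

[(1, 8, 0), (3, 8, 1), (4, 2, 0), (4, 7, 1), (6, 2, 1)]


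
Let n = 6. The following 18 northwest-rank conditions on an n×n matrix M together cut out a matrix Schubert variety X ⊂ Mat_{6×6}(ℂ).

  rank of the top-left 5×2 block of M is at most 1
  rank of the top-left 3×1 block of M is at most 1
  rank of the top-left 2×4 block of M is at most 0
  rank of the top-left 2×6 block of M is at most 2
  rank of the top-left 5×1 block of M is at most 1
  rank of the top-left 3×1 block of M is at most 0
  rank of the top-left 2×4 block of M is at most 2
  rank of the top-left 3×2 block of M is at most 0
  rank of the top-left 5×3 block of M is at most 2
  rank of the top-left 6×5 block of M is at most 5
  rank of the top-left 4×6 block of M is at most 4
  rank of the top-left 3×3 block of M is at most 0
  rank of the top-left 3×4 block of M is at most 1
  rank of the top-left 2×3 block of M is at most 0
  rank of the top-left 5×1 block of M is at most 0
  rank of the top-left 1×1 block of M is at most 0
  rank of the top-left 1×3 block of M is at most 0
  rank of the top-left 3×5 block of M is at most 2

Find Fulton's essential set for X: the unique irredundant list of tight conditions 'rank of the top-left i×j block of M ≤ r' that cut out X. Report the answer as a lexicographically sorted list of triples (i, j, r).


Recovering R(i,j) via the rank-extension bound from the 18 conditions:

  0, 0, 0, 0, 1, 1
  0, 0, 0, 0, 1, 2
  0, 0, 0, 1, 2, 3
  0, 1, 1, 2, 3, 4
  0, 1, 2, 3, 4, 5
  1, 2, 3, 4, 5, 6

so w = (5, 6, 4, 2, 3, 1).

3 SE-corners of the 13-cell Rothe diagram give Ess(w):

[(2, 4, 0), (3, 3, 0), (5, 1, 0)]


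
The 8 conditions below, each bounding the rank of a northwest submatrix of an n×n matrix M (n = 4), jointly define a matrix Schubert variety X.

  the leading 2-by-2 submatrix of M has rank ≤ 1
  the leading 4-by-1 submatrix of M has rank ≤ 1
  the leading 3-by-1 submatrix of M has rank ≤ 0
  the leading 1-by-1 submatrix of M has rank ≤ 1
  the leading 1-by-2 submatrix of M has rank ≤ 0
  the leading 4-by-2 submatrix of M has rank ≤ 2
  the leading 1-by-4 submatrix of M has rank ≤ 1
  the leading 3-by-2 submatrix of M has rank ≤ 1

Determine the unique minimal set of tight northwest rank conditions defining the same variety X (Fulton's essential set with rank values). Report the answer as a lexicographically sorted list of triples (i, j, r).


The tightest implied rank at each (i,j), from the 8 conditions:

  R[1]: 0 | 0 | 1 | 1
  R[2]: 0 | 1 | 2 | 2
  R[3]: 0 | 1 | 2 | 3
  R[4]: 1 | 2 | 3 | 4

second differences of R give the permutation w = (3, 2, 4, 1).

Rothe diagram D(w) (4 cells), 2 SE-corners (essential conditions):

[(1, 2, 0), (3, 1, 0)]


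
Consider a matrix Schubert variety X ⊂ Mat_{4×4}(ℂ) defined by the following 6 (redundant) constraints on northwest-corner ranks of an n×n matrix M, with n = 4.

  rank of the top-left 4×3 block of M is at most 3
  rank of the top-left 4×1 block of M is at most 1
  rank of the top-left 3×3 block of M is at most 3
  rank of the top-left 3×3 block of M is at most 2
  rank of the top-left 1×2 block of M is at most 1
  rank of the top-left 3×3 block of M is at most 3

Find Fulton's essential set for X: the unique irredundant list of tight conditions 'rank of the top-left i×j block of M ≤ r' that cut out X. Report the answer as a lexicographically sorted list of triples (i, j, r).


The tightest implied rank at each (i,j), from the 6 conditions:

  1  1  1  1
  1  2  2  2
  1  2  2  3
  1  2  3  4

giving w = (1, 2, 4, 3) via Δ²R.

|D(w)|=1, |Ess(w)|=1:

[(3, 3, 2)]


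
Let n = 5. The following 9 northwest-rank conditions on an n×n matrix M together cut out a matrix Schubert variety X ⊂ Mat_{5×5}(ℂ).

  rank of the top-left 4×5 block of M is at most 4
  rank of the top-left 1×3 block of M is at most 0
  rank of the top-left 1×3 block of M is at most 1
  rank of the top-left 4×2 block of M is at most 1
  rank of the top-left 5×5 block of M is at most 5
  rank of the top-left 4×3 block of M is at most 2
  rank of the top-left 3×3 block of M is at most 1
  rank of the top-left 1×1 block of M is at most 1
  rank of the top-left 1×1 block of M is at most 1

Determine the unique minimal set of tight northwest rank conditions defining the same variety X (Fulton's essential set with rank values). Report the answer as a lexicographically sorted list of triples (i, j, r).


Propagating the 9 rank bounds to every northwest block:

  0 0 0 1 1
  1 1 1 2 2
  1 1 1 2 3
  1 1 2 3 4
  1 2 3 4 5

hence w(1..5) = (4, 1, 5, 3, 2).

Fulton essential set (3 of the 6 Rothe cells):

[(1, 3, 0), (3, 3, 1), (4, 2, 1)]


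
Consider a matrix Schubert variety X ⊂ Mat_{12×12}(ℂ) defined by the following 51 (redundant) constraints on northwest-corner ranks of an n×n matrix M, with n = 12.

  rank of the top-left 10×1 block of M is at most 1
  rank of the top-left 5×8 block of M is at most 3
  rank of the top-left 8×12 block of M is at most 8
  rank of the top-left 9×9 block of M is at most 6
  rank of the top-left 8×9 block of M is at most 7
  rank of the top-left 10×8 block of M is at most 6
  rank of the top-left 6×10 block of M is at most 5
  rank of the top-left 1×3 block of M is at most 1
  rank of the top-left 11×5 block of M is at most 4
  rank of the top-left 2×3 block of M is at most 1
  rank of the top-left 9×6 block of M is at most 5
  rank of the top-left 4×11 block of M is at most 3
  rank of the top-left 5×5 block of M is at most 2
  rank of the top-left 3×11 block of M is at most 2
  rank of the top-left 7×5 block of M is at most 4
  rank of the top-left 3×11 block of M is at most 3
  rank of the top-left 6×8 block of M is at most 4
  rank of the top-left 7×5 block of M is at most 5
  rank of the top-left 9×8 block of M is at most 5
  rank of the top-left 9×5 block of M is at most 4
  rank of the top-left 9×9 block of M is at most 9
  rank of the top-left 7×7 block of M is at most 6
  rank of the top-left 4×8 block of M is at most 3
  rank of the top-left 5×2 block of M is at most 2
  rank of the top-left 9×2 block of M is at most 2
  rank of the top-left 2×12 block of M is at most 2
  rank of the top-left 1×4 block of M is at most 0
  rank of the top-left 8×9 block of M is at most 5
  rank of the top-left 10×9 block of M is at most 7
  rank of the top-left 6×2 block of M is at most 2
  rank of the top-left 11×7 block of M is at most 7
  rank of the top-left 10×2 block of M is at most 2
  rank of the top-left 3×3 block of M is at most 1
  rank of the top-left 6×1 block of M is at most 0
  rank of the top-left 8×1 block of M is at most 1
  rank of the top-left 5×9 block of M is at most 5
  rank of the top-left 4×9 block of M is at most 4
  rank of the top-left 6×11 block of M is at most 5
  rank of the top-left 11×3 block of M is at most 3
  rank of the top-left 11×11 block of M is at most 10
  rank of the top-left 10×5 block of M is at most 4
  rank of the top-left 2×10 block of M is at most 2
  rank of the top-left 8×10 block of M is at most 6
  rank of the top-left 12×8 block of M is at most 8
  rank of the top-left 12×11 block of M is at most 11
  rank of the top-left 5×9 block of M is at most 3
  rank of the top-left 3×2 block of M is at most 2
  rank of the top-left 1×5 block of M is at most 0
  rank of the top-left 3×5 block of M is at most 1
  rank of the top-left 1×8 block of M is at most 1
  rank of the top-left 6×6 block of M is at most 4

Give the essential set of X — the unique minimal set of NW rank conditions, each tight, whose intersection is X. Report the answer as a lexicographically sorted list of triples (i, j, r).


Rank table r_w(12×12) implied by the 51 constraints:

  R[1]: 0  0  0  0  0  1  1  1  1  1  1  1
  R[2]: 0  1  1  1  1  2  2  2  2  2  2  2
  R[3]: 0  1  1  1  1  2  2  2  2  2  2  3
  R[4]: 0  1  2  2  2  3  3  3  3  3  3  4
  R[5]: 0  1  2  2  2  3  3  3  3  4  4  5
  R[6]: 0  1  2  3  3  4  4  4  4  5  5  6
  R[7]: 1  2  3  4  4  5  5  5  5  6  6  7
  R[8]: 1  2  3  4  4  5  5  5  5  6  7  8
  R[9]: 1  2  3  4  4  5  5  5  6  7  8  9
  R[10]: 1  2  3  4  4  5  6  6  7  8  9  10
  R[11]: 1  2  3  4  4  5  6  7  8  9  10  11
  R[12]: 1  2  3  4  5  6  7  8  9  10  11  12

hence w(1..12) = (6, 2, 12, 3, 10, 4, 1, 11, 9, 7, 8, 5).

9 SE-corners of the 32-cell Rothe diagram give Ess(w):

[(1, 5, 0), (3, 5, 1), (3, 11, 2), (5, 5, 2), (5, 9, 3), (6, 1, 0), (8, 9, 5), (9, 8, 5), (11, 5, 4)]


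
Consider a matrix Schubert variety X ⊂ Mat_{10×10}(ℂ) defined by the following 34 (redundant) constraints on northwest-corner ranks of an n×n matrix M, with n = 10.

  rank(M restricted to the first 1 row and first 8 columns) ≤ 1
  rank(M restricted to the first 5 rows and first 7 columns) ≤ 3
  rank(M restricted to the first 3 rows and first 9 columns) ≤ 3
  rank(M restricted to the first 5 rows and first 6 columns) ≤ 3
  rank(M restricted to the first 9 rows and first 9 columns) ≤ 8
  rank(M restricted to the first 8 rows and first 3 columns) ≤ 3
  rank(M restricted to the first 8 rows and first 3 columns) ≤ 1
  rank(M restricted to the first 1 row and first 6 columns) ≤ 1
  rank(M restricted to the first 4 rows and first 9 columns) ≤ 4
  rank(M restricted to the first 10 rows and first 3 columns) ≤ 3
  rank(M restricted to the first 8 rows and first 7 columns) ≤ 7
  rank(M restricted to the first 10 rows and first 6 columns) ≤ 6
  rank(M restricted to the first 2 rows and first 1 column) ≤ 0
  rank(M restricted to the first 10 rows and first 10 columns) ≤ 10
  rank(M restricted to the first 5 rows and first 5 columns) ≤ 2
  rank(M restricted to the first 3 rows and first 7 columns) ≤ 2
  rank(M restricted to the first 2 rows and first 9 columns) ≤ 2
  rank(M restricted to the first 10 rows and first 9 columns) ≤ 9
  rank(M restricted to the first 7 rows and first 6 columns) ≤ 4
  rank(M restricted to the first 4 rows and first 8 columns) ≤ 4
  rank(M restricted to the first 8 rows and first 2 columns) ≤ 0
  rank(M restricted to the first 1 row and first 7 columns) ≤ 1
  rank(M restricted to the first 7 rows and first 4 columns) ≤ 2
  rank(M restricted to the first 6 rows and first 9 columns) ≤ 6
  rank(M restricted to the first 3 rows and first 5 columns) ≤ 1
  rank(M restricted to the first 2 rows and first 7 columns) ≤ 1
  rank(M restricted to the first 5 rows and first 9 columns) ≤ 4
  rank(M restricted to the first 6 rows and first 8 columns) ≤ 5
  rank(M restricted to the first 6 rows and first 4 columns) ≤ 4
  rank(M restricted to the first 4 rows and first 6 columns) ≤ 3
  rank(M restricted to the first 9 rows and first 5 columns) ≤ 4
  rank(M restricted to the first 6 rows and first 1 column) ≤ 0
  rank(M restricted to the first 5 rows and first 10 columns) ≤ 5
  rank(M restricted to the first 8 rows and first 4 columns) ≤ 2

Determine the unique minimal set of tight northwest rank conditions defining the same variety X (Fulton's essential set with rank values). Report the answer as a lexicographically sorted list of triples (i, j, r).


Reconstructing r_w from the 34 given conditions:

  R[1]: 0 | 0 | 1 | 1 | 1 | 1 | 1 | 1 | 1 | 1
  R[2]: 0 | 0 | 1 | 1 | 1 | 1 | 1 | 2 | 2 | 2
  R[3]: 0 | 0 | 1 | 1 | 1 | 2 | 2 | 3 | 3 | 3
  R[4]: 0 | 0 | 1 | 2 | 2 | 3 | 3 | 4 | 4 | 4
  R[5]: 0 | 0 | 1 | 2 | 2 | 3 | 3 | 4 | 4 | 5
  R[6]: 0 | 0 | 1 | 2 | 3 | 4 | 4 | 5 | 5 | 6
  R[7]: 0 | 0 | 1 | 2 | 3 | 4 | 5 | 6 | 6 | 7
  R[8]: 0 | 0 | 1 | 2 | 3 | 4 | 5 | 6 | 7 | 8
  R[9]: 1 | 1 | 2 | 3 | 4 | 5 | 6 | 7 | 8 | 9
  R[10]: 1 | 2 | 3 | 4 | 5 | 6 | 7 | 8 | 9 | 10

reading off 1-entries of Δ²R: w = (3, 8, 6, 4, 10, 5, 7, 9, 1, 2).

|D(w)|=25, |Ess(w)|=6:

[(2, 7, 1), (3, 5, 1), (5, 5, 2), (5, 7, 3), (5, 9, 4), (8, 2, 0)]


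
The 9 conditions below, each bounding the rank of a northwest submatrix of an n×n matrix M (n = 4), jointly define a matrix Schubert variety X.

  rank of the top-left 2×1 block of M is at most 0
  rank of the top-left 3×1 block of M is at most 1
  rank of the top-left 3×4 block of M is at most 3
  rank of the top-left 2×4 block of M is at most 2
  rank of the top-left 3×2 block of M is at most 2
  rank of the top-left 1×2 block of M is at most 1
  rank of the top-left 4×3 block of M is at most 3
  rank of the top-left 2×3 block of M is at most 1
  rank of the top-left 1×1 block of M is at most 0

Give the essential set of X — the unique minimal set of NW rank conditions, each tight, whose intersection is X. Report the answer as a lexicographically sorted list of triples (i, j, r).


Computing R[i][j] = min implied NW-rank bound (n=4, 9 conditions):

  0, 1, 1, 1
  0, 1, 1, 2
  1, 2, 2, 3
  1, 2, 3, 4

second differences of R give the permutation w = (2, 4, 1, 3).

Fulton essential set (2 of the 3 Rothe cells):

[(2, 1, 0), (2, 3, 1)]


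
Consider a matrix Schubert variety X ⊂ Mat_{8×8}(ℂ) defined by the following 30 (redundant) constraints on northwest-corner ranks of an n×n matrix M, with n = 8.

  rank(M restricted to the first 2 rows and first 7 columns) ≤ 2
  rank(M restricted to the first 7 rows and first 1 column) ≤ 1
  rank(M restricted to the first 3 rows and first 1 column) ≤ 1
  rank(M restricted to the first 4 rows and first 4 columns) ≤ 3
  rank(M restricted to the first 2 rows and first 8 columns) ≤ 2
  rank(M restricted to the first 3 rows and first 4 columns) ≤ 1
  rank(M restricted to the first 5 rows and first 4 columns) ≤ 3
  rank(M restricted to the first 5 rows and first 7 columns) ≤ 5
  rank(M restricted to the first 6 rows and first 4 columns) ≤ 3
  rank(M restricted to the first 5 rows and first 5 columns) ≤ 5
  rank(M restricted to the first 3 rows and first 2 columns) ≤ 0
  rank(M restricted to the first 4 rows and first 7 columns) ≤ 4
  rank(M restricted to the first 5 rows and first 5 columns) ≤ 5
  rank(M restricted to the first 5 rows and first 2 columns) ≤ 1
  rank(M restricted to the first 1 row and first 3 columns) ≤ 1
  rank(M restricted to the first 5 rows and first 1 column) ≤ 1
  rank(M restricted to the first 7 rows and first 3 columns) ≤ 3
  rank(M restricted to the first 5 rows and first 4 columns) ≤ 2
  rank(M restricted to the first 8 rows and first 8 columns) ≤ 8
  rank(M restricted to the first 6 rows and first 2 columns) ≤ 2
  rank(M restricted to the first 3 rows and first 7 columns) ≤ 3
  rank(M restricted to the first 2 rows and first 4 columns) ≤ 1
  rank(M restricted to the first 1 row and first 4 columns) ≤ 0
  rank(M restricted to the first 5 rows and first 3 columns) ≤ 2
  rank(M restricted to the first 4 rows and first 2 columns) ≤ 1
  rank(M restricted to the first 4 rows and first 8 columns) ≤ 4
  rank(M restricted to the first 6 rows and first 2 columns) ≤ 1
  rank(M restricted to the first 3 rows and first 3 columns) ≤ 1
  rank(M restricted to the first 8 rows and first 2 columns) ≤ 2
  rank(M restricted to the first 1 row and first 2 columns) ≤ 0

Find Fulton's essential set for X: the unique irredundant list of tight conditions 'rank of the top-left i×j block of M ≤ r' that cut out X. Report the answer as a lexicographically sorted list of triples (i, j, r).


Reconstructing r_w from the 30 given conditions:

  row 1: 0  0  0  0  1  1  1  1
  row 2: 0  0  1  1  2  2  2  2
  row 3: 0  0  1  1  2  3  3  3
  row 4: 1  1  2  2  3  4  4  4
  row 5: 1  1  2  2  3  4  5  5
  row 6: 1  1  2  3  4  5  6  6
  row 7: 1  2  3  4  5  6  7  7
  row 8: 1  2  3  4  5  6  7  8

second differences of R give the permutation w = (5, 3, 6, 1, 7, 4, 2, 8).

ℓ(w)=12; the 5 essential cells (i,j,r):

[(1, 4, 0), (3, 2, 0), (3, 4, 1), (5, 4, 2), (6, 2, 1)]


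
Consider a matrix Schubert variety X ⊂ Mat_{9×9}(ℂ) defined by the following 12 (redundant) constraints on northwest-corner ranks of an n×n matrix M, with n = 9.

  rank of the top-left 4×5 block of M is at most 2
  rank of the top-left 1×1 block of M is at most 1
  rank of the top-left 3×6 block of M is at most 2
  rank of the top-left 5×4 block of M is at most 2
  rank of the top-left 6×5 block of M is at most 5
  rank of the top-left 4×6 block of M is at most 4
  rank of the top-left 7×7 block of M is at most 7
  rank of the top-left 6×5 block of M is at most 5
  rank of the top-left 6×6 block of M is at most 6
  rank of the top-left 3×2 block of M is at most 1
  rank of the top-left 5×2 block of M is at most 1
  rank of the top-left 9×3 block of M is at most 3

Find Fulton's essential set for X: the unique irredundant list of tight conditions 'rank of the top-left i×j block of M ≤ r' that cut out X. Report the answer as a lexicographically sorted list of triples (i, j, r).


Computing R[i][j] = min implied NW-rank bound (n=9, 12 conditions):

  row 1: 1 1 1 1 1 1 1 1 1
  row 2: 1 1 2 2 2 2 2 2 2
  row 3: 1 1 2 2 2 2 3 3 3
  row 4: 1 1 2 2 2 3 4 4 4
  row 5: 1 1 2 2 3 4 5 5 5
  row 6: 1 2 3 3 4 5 6 6 6
  row 7: 1 2 3 4 5 6 7 7 7
  row 8: 1 2 3 4 5 6 7 8 8
  row 9: 1 2 3 4 5 6 7 8 9

second differences of R give the permutation w = (1, 3, 7, 6, 5, 2, 4, 8, 9).

Fulton essential set (4 of the 10 Rothe cells):

[(3, 6, 2), (4, 5, 2), (5, 2, 1), (5, 4, 2)]


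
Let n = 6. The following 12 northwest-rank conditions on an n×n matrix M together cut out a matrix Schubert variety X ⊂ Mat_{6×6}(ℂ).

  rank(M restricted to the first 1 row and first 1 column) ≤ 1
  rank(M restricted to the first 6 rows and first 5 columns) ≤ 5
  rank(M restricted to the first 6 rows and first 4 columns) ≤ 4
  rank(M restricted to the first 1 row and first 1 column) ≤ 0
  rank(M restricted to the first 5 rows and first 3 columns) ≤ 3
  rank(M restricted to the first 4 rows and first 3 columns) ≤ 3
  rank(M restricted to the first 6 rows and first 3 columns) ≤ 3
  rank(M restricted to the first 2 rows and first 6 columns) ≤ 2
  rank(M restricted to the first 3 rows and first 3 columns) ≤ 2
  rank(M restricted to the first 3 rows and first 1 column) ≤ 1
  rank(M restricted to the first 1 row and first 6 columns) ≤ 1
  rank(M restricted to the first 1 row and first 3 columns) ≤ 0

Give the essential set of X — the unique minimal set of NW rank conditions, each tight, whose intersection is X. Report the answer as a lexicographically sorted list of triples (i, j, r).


The tightest implied rank at each (i,j), from the 12 conditions:

  row 1: 0  0  0  1  1  1
  row 2: 1  1  1  2  2  2
  row 3: 1  2  2  3  3  3
  row 4: 1  2  3  4  4  4
  row 5: 1  2  3  4  5  5
  row 6: 1  2  3  4  5  6

giving w = (4, 1, 2, 3, 5, 6) via Δ²R.

ℓ(w)=3; the 1 essential cell (i,j,r):

[(1, 3, 0)]


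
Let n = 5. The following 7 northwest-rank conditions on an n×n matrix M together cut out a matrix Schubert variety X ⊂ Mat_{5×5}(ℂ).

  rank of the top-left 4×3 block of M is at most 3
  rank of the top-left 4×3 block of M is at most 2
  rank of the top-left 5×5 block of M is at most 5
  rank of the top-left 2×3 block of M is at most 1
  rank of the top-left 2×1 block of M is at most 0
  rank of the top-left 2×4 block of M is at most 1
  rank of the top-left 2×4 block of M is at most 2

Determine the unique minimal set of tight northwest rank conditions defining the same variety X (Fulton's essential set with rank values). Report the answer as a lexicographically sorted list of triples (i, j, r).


Reconstructing r_w from the 7 given conditions:

  0 1 1 1 1
  0 1 1 1 2
  1 2 2 2 3
  1 2 2 3 4
  1 2 3 4 5

second differences of R give the permutation w = (2, 5, 1, 4, 3).

D(w) has 5 cells with 3 SE-corners; essential set:

[(2, 1, 0), (2, 4, 1), (4, 3, 2)]


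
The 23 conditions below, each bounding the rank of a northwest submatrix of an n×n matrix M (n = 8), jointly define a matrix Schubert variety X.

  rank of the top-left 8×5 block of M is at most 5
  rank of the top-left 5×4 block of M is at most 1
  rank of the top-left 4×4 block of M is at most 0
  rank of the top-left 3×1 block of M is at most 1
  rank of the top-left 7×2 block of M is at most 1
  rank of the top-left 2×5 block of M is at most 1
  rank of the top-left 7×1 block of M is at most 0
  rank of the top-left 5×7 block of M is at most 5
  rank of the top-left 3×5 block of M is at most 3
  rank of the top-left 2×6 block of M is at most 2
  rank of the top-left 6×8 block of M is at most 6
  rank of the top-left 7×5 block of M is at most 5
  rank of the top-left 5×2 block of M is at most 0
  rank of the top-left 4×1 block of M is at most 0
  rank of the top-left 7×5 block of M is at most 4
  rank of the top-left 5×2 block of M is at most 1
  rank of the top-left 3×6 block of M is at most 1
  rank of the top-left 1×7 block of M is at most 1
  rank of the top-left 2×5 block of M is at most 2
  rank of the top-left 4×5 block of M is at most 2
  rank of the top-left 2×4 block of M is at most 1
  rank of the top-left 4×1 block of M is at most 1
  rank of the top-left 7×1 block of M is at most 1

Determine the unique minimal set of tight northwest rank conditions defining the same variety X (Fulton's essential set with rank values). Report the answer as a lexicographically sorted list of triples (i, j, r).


The tightest implied rank at each (i,j), from the 23 conditions:

  R[1]: 0 0 0 0 1 1 1 1
  R[2]: 0 0 0 0 1 1 2 2
  R[3]: 0 0 0 0 1 1 2 3
  R[4]: 0 0 0 0 1 2 3 4
  R[5]: 0 0 1 1 2 3 4 5
  R[6]: 0 1 2 2 3 4 5 6
  R[7]: 0 1 2 3 4 5 6 7
  R[8]: 1 2 3 4 5 6 7 8

reading off 1-entries of Δ²R: w = (5, 7, 8, 6, 3, 2, 4, 1).

Fulton essential set (4 of the 22 Rothe cells):

[(3, 6, 1), (4, 4, 0), (5, 2, 0), (7, 1, 0)]


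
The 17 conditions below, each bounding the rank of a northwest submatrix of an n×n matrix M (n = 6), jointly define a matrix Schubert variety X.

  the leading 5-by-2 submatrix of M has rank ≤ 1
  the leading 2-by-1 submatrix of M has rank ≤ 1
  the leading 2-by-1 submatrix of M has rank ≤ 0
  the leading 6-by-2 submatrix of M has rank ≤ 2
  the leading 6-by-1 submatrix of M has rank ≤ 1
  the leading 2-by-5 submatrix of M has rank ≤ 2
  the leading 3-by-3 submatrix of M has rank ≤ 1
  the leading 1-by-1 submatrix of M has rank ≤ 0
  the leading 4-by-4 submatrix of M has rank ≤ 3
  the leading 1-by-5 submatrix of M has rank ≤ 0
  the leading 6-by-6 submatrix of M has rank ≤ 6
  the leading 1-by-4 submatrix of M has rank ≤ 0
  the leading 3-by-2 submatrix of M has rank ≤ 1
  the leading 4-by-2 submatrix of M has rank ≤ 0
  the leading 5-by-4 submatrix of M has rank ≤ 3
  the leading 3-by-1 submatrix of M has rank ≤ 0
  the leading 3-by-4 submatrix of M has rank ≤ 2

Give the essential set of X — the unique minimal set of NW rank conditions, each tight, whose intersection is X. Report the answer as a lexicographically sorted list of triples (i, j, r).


Rank table r_w(6×6) implied by the 17 constraints:

  0, 0, 0, 0, 0, 1
  0, 0, 1, 1, 1, 2
  0, 0, 1, 2, 2, 3
  0, 0, 1, 2, 3, 4
  1, 1, 2, 3, 4, 5
  1, 2, 3, 4, 5, 6

second differences of R give the permutation w = (6, 3, 4, 5, 1, 2).

Rothe diagram D(w) (11 cells), 2 SE-corners (essential conditions):

[(1, 5, 0), (4, 2, 0)]


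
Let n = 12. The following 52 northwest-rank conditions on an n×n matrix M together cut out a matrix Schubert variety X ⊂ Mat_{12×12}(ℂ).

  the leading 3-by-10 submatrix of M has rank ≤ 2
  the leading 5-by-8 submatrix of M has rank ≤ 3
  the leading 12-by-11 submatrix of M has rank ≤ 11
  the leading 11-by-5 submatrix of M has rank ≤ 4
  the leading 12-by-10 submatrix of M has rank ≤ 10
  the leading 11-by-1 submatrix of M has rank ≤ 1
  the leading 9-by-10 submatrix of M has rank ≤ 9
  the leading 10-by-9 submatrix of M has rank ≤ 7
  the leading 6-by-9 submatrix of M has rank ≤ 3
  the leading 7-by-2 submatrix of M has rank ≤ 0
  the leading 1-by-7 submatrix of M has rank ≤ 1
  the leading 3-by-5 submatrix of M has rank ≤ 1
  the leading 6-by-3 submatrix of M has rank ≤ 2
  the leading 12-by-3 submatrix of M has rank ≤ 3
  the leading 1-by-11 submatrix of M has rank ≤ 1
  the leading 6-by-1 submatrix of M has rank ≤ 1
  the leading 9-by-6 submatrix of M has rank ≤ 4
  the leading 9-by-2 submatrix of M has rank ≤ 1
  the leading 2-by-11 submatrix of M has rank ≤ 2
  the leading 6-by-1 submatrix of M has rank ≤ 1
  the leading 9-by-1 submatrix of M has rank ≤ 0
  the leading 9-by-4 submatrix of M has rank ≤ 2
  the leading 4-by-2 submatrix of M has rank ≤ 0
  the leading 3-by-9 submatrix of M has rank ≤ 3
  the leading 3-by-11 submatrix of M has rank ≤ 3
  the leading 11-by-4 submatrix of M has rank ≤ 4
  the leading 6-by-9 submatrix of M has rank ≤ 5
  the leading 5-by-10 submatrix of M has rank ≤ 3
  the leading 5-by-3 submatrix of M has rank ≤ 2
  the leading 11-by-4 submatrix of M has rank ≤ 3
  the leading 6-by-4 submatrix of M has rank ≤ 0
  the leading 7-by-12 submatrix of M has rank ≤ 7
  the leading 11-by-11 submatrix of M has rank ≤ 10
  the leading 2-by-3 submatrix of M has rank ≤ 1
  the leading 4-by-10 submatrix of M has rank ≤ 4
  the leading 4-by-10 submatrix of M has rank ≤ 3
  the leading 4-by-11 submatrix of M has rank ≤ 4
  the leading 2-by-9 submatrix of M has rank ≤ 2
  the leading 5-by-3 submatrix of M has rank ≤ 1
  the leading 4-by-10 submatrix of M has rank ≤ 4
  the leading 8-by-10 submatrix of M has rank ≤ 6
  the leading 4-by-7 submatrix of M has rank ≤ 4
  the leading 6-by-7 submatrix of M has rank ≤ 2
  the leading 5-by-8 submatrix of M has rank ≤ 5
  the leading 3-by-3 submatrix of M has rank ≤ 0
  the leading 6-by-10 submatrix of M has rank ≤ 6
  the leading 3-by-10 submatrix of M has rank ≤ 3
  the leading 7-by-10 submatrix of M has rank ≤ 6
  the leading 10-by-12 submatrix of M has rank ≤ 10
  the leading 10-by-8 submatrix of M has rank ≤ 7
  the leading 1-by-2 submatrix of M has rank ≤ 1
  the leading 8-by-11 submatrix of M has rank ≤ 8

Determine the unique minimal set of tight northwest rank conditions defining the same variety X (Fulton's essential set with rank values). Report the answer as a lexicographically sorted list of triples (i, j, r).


Propagating the 52 rank bounds to every northwest block:

  0 | 0 | 0 | 0 | 1 | 1 | 1 | 1 | 1 | 1 | 1 | 1
  0 | 0 | 0 | 0 | 1 | 2 | 2 | 2 | 2 | 2 | 2 | 2
  0 | 0 | 0 | 0 | 1 | 2 | 2 | 2 | 2 | 2 | 3 | 3
  0 | 0 | 0 | 0 | 1 | 2 | 2 | 3 | 3 | 3 | 4 | 4
  0 | 0 | 0 | 0 | 1 | 2 | 2 | 3 | 3 | 3 | 4 | 5
  0 | 0 | 0 | 0 | 1 | 2 | 2 | 3 | 3 | 4 | 5 | 6
  0 | 0 | 1 | 1 | 2 | 3 | 3 | 4 | 4 | 5 | 6 | 7
  0 | 1 | 2 | 2 | 3 | 4 | 4 | 5 | 5 | 6 | 7 | 8
  0 | 1 | 2 | 2 | 3 | 4 | 5 | 6 | 6 | 7 | 8 | 9
  1 | 2 | 3 | 3 | 4 | 5 | 6 | 7 | 7 | 8 | 9 | 10
  1 | 2 | 3 | 3 | 4 | 5 | 6 | 7 | 8 | 9 | 10 | 11
  1 | 2 | 3 | 4 | 5 | 6 | 7 | 8 | 9 | 10 | 11 | 12

the unique w with this rank table is (5, 6, 11, 8, 12, 10, 3, 2, 7, 1, 9, 4).

ℓ(w)=40; the 9 essential cells (i,j,r):

[(3, 10, 2), (5, 10, 3), (6, 4, 0), (6, 7, 2), (6, 9, 3), (7, 2, 0), (9, 1, 0), (9, 4, 2), (11, 4, 3)]


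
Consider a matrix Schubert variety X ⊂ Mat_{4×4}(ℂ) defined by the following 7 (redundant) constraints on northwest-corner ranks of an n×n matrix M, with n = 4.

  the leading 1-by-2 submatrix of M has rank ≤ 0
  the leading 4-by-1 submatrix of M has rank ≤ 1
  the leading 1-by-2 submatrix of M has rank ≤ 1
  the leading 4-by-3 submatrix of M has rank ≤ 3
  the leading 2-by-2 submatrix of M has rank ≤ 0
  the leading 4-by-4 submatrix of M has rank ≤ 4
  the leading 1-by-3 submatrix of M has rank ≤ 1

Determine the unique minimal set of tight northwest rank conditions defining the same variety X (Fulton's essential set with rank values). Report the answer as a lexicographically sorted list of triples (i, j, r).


Recovering R(i,j) via the rank-extension bound from the 7 conditions:

  R[1]: 0 | 0 | 1 | 1
  R[2]: 0 | 0 | 1 | 2
  R[3]: 1 | 1 | 2 | 3
  R[4]: 1 | 2 | 3 | 4

hence w(1..4) = (3, 4, 1, 2).

D(w) has 4 cells with 1 SE-corner; essential set:

[(2, 2, 0)]


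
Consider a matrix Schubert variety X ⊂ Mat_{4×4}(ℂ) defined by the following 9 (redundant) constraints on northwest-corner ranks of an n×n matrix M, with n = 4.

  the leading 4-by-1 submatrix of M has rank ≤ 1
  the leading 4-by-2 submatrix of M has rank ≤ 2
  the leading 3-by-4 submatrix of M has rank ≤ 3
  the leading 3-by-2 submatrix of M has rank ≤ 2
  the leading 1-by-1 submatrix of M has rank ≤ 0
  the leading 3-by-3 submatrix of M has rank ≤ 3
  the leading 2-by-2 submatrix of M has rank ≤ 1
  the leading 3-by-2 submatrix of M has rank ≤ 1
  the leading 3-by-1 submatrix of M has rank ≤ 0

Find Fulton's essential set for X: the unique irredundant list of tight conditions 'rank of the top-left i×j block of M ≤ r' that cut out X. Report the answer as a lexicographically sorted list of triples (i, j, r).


Rank table r_w(4×4) implied by the 9 constraints:

  0 1 1 1
  0 1 2 2
  0 1 2 3
  1 2 3 4

so w = (2, 3, 4, 1).

Rothe diagram D(w) (3 cells), 1 SE-corner (essential condition):

[(3, 1, 0)]


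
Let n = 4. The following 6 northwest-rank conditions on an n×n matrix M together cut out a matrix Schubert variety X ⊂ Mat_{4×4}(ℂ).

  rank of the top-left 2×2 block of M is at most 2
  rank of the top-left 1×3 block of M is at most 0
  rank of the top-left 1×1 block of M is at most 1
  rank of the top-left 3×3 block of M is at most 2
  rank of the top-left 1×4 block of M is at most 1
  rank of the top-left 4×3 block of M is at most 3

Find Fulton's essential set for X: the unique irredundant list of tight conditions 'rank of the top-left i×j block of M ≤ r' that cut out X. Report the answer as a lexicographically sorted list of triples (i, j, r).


Recovering R(i,j) via the rank-extension bound from the 6 conditions:

  R[1]: 0, 0, 0, 1
  R[2]: 1, 1, 1, 2
  R[3]: 1, 2, 2, 3
  R[4]: 1, 2, 3, 4

so w = (4, 1, 2, 3).

ℓ(w)=3; the 1 essential cell (i,j,r):

[(1, 3, 0)]


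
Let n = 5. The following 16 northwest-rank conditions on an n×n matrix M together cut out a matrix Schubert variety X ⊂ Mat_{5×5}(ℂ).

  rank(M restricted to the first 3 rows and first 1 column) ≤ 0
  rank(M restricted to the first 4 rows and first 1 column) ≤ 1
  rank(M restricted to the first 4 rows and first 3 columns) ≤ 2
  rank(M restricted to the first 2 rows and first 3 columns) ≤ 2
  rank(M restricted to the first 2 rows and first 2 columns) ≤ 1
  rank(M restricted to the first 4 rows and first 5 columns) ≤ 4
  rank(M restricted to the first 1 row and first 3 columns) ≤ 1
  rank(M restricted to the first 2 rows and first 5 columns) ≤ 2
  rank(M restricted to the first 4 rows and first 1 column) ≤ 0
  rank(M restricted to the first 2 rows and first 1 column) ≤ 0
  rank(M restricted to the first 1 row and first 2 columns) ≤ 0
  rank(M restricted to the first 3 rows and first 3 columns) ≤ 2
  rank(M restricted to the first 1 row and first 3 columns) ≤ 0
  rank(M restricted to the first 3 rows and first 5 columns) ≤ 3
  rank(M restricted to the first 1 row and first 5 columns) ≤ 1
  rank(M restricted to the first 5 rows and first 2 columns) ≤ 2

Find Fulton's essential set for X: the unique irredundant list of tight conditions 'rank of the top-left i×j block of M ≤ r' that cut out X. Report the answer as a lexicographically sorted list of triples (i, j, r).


The tightest implied rank at each (i,j), from the 16 conditions:

  0  0  0  1  1
  0  1  1  2  2
  0  1  2  3  3
  0  1  2  3  4
  1  2  3  4  5

second differences of R give the permutation w = (4, 2, 3, 5, 1).

2 SE-corners of the 6-cell Rothe diagram give Ess(w):

[(1, 3, 0), (4, 1, 0)]


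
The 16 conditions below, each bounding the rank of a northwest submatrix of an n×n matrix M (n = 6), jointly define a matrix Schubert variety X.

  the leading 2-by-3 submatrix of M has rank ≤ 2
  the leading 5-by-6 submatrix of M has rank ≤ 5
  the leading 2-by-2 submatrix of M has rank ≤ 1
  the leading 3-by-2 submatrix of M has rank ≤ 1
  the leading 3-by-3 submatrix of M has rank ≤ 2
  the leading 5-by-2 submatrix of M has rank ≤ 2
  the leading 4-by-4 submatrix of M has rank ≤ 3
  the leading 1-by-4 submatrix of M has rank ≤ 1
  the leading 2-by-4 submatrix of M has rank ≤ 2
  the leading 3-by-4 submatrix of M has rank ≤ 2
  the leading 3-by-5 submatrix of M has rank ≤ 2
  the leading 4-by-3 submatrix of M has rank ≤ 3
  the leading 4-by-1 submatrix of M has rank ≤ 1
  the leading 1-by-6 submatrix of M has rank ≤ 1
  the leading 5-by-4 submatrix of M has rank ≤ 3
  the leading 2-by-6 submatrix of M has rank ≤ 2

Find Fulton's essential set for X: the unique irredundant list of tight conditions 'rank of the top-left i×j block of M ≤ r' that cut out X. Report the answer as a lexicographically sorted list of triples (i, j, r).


Propagating the 16 rank bounds to every northwest block:

  i=1: 1  1  1  1  1  1
  i=2: 1  1  2  2  2  2
  i=3: 1  1  2  2  2  3
  i=4: 1  2  3  3  3  4
  i=5: 1  2  3  3  4  5
  i=6: 1  2  3  4  5  6

hence w(1..6) = (1, 3, 6, 2, 5, 4).

3 SE-corners of the 5-cell Rothe diagram give Ess(w):

[(3, 2, 1), (3, 5, 2), (5, 4, 3)]
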